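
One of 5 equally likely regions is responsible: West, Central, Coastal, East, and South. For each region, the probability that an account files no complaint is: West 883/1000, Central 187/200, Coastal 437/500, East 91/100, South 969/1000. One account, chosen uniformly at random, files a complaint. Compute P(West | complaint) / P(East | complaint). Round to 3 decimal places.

Taking complements, P(complaint | each) = West 0.117, Central 0.065, Coastal 0.126, East 0.09, South 0.031.
Since the prior is uniform, the posterior is proportional to the likelihood:
  West: 0.117
  Central: 0.065
  Coastal: 0.126
  East: 0.09
  South: 0.031
Normalizing constant = 0.429.
The ratio is 0.117 / 0.09 (the normalizer cancels) = 1.300.

1.300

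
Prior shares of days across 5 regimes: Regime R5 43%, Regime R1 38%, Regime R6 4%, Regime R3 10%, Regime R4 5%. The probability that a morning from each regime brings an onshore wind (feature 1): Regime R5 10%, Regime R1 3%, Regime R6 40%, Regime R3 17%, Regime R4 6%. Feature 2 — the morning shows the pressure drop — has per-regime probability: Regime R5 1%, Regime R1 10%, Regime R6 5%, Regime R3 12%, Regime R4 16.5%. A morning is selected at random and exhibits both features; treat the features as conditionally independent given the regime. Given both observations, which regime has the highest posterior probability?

Regime R3

Prior × likelihood for each hypothesis:
  Regime R5: 0.43 × 0.1 × 0.01 = 0.00043
  Regime R1: 0.38 × 0.03 × 0.1 = 0.00114
  Regime R6: 0.04 × 0.4 × 0.05 = 0.0008
  Regime R3: 0.1 × 0.17 × 0.12 = 0.00204
  Regime R4: 0.05 × 0.06 × 0.165 = 0.000495
Sum = 0.004905.
Largest term belongs to Regime R3, so Regime R3 is most probable.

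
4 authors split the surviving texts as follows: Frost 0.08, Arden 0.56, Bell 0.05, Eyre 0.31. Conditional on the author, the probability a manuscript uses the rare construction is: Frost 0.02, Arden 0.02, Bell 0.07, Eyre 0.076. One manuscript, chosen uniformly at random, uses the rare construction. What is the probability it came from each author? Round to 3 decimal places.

Frost 0.040, Arden 0.281, Bell 0.088, Eyre 0.591

Unnormalized posteriors (prior × likelihood):
  Frost: 0.08 × 0.02 = 0.0016
  Arden: 0.56 × 0.02 = 0.0112
  Bell: 0.05 × 0.07 = 0.0035
  Eyre: 0.31 × 0.076 = 0.02356
Total = 0.03986.
P(Frost | rare-form) = 0.0016/0.03986 ≈ 0.040
P(Arden | rare-form) = 0.0112/0.03986 ≈ 0.281
P(Bell | rare-form) = 0.0035/0.03986 ≈ 0.088
P(Eyre | rare-form) = 0.02356/0.03986 ≈ 0.591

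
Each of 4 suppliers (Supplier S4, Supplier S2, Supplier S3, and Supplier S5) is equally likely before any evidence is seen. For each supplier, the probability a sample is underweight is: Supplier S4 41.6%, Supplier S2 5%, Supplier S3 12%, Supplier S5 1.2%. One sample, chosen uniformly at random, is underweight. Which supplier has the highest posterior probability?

Supplier S4

With a uniform prior (1/4 each), posterior ∝ likelihood:
  Supplier S4: 0.416
  Supplier S2: 0.05
  Supplier S3: 0.12
  Supplier S5: 0.012
Total = 0.598.
Largest term belongs to Supplier S4, so Supplier S4 is most probable.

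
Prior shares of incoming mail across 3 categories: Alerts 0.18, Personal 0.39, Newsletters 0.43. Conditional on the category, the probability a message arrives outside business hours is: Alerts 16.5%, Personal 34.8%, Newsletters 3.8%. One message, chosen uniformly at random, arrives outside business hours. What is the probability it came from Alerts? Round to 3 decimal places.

Compute prior × likelihood for every hypothesis:
  Alerts: 0.18 × 0.165 = 0.0297
  Personal: 0.39 × 0.348 = 0.13572
  Newsletters: 0.43 × 0.038 = 0.01634
Total = 0.18176.
P(Alerts | evidence) = 0.0297 / 0.18176 ≈ 0.163.

0.163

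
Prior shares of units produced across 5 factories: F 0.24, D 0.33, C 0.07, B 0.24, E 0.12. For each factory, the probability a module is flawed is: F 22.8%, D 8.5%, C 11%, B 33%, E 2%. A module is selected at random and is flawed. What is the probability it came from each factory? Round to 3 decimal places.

Prior × likelihood for each hypothesis:
  F: 0.24 × 0.228 = 0.05472
  D: 0.33 × 0.085 = 0.02805
  C: 0.07 × 0.11 = 0.0077
  B: 0.24 × 0.33 = 0.0792
  E: 0.12 × 0.02 = 0.0024
Normalizing constant = 0.17207.
P(F | flawed) = 0.05472/0.17207 ≈ 0.318
P(D | flawed) = 0.02805/0.17207 ≈ 0.163
P(C | flawed) = 0.0077/0.17207 ≈ 0.045
P(B | flawed) = 0.0792/0.17207 ≈ 0.460
P(E | flawed) = 0.0024/0.17207 ≈ 0.014

F 0.318, D 0.163, C 0.045, B 0.460, E 0.014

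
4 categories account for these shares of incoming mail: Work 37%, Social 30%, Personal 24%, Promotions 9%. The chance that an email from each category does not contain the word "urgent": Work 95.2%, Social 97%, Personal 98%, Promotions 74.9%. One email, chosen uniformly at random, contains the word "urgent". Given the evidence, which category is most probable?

Promotions

Taking complements, P(urgent-flag | each) = Work 0.048, Social 0.03, Personal 0.02, Promotions 0.251.
Compute prior × likelihood for every hypothesis:
  Work: 0.37 × 0.048 = 0.01776
  Social: 0.3 × 0.03 = 0.009
  Personal: 0.24 × 0.02 = 0.0048
  Promotions: 0.09 × 0.251 = 0.02259
Normalizing constant = 0.05415.
Largest term belongs to Promotions, so Promotions is most probable.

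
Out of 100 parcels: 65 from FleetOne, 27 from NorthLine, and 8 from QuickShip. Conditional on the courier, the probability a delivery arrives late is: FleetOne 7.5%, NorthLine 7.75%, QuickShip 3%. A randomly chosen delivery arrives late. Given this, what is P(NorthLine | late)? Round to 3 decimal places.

Prior × likelihood for each hypothesis:
  FleetOne: 0.65 × 0.075 = 0.04875
  NorthLine: 0.27 × 0.0775 = 0.020925
  QuickShip: 0.08 × 0.03 = 0.0024
Normalizing constant = 0.072075.
P(NorthLine | evidence) = 0.020925 / 0.072075 ≈ 0.290.

0.290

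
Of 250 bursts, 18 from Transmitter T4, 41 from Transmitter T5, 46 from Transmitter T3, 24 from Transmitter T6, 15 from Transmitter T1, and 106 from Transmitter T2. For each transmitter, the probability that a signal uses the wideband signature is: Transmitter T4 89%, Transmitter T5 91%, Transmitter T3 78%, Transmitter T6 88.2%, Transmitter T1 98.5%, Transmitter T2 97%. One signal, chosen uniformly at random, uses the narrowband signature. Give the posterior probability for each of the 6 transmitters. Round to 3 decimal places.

Transmitter T4 0.090, Transmitter T5 0.168, Transmitter T3 0.459, Transmitter T6 0.129, Transmitter T1 0.010, Transmitter T2 0.144

Taking complements, P(narrowband | each) = Transmitter T4 0.11, Transmitter T5 0.09, Transmitter T3 0.22, Transmitter T6 0.118, Transmitter T1 0.015, Transmitter T2 0.03.
By Bayes' rule, posterior ∝ prior × likelihood:
  Transmitter T4: 0.072 × 0.11 = 0.00792
  Transmitter T5: 0.164 × 0.09 = 0.01476
  Transmitter T3: 0.184 × 0.22 = 0.04048
  Transmitter T6: 0.096 × 0.118 = 0.011328
  Transmitter T1: 0.06 × 0.015 = 0.0009
  Transmitter T2: 0.424 × 0.03 = 0.01272
Total = 0.088108.
P(Transmitter T4 | narrowband) = 0.00792/0.088108 ≈ 0.090
P(Transmitter T5 | narrowband) = 0.01476/0.088108 ≈ 0.168
P(Transmitter T3 | narrowband) = 0.04048/0.088108 ≈ 0.459
P(Transmitter T6 | narrowband) = 0.011328/0.088108 ≈ 0.129
P(Transmitter T1 | narrowband) = 0.0009/0.088108 ≈ 0.010
P(Transmitter T2 | narrowband) = 0.01272/0.088108 ≈ 0.144
(Check: 0.090+0.168+0.459+0.129+0.010+0.144 = 1.000.)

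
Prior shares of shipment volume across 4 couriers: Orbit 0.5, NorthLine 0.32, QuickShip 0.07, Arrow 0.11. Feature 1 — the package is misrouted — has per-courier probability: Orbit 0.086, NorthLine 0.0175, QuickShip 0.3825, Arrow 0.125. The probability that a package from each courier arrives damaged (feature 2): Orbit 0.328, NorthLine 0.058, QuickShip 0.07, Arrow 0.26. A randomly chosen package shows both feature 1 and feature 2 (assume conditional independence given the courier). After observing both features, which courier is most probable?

Compute prior × likelihood for every hypothesis:
  Orbit: 0.5 × 0.086 × 0.328 = 0.014104
  NorthLine: 0.32 × 0.0175 × 0.058 = 0.0003248
  QuickShip: 0.07 × 0.3825 × 0.07 = 0.00187425
  Arrow: 0.11 × 0.125 × 0.26 = 0.003575
Normalizing constant = 0.01987805.
Largest term belongs to Orbit, so Orbit is most probable.

Orbit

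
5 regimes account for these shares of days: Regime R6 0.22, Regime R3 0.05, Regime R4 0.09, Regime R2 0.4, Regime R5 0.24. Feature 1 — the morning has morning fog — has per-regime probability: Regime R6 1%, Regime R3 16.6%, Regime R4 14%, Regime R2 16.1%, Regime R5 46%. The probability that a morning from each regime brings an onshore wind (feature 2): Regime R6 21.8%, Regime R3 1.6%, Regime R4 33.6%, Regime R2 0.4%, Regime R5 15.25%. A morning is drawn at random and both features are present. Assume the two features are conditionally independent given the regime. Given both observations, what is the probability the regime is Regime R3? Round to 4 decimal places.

0.0061

By Bayes' rule, posterior ∝ prior × likelihood:
  Regime R6: 0.22 × 0.01 × 0.218 = 0.0004796
  Regime R3: 0.05 × 0.166 × 0.016 = 0.0001328
  Regime R4: 0.09 × 0.14 × 0.336 = 0.0042336
  Regime R2: 0.4 × 0.161 × 0.004 = 0.0002576
  Regime R5: 0.24 × 0.46 × 0.1525 = 0.016836
Normalizing constant = 0.0219396.
P(Regime R3 | evidence) = 0.0001328 / 0.0219396 ≈ 0.0061.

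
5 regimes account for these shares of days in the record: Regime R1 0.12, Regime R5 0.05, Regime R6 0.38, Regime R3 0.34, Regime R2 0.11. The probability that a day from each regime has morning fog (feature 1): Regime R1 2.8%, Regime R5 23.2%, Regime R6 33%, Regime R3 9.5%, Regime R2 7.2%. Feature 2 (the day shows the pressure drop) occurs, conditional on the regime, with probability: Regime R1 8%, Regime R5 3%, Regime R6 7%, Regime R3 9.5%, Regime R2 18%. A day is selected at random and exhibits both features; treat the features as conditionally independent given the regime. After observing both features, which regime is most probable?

Compute prior × likelihood for every hypothesis:
  Regime R1: 0.12 × 0.028 × 0.08 = 0.0002688
  Regime R5: 0.05 × 0.232 × 0.03 = 0.000348
  Regime R6: 0.38 × 0.33 × 0.07 = 0.008778
  Regime R3: 0.34 × 0.095 × 0.095 = 0.0030685
  Regime R2: 0.11 × 0.072 × 0.18 = 0.0014256
Sum = 0.0138889.
Largest term belongs to Regime R6, so Regime R6 is most probable.

Regime R6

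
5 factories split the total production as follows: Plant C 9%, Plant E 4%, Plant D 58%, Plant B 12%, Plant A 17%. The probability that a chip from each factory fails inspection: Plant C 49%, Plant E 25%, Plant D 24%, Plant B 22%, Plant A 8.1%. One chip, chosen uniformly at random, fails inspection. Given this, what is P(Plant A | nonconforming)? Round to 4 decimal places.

Compute prior × likelihood for every hypothesis:
  Plant C: 0.09 × 0.49 = 0.0441
  Plant E: 0.04 × 0.25 = 0.01
  Plant D: 0.58 × 0.24 = 0.1392
  Plant B: 0.12 × 0.22 = 0.0264
  Plant A: 0.17 × 0.081 = 0.01377
Total = 0.23347.
P(Plant A | evidence) = 0.01377 / 0.23347 ≈ 0.0590.

0.0590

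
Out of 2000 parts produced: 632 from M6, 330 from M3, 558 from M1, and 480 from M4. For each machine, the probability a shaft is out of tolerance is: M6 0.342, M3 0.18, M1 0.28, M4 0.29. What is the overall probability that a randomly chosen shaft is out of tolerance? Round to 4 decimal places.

Compute prior × likelihood for every hypothesis:
  M6: 0.316 × 0.342 = 0.108072
  M3: 0.165 × 0.18 = 0.0297
  M1: 0.279 × 0.28 = 0.07812
  M4: 0.24 × 0.29 = 0.0696
P(oversize) = 0.108072 + 0.0297 + 0.07812 + 0.0696 = 0.285492 → 0.2855.

0.2855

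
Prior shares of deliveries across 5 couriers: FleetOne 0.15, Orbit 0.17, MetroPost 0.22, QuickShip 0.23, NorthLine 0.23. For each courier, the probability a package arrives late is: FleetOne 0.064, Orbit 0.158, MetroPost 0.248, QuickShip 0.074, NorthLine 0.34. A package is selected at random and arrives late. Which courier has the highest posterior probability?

NorthLine

Prior × likelihood for each hypothesis:
  FleetOne: 0.15 × 0.064 = 0.0096
  Orbit: 0.17 × 0.158 = 0.02686
  MetroPost: 0.22 × 0.248 = 0.05456
  QuickShip: 0.23 × 0.074 = 0.01702
  NorthLine: 0.23 × 0.34 = 0.0782
Sum = 0.18624.
Largest term belongs to NorthLine, so NorthLine is most probable.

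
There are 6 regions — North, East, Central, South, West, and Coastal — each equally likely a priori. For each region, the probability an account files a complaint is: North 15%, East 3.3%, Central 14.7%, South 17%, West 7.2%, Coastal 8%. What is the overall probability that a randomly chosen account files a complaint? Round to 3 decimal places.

Since the prior is uniform, the posterior is proportional to the likelihood:
  North: 0.15
  East: 0.033
  Central: 0.147
  South: 0.17
  West: 0.072
  Coastal: 0.08
P(complaint) = (1/6) × (0.15 + 0.033 + 0.147 + 0.17 + 0.072 + 0.08) = 0.652/6 ≈ 0.109.

0.109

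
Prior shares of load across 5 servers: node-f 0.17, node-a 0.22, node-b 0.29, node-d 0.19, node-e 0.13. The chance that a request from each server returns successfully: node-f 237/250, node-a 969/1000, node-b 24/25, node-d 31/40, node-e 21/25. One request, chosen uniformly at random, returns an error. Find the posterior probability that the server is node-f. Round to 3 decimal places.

0.097

Taking complements, P(error | each) = node-f 0.052, node-a 0.031, node-b 0.04, node-d 0.225, node-e 0.16.
Compute prior × likelihood for every hypothesis:
  node-f: 0.17 × 0.052 = 0.00884
  node-a: 0.22 × 0.031 = 0.00682
  node-b: 0.29 × 0.04 = 0.0116
  node-d: 0.19 × 0.225 = 0.04275
  node-e: 0.13 × 0.16 = 0.0208
Total = 0.09081.
P(node-f | evidence) = 0.00884 / 0.09081 ≈ 0.097.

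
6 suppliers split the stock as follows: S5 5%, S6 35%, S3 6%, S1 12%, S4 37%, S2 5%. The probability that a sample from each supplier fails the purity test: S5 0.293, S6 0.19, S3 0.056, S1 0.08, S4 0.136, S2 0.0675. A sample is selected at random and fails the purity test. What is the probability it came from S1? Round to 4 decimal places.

Prior × likelihood for each hypothesis:
  S5: 0.05 × 0.293 = 0.01465
  S6: 0.35 × 0.19 = 0.0665
  S3: 0.06 × 0.056 = 0.00336
  S1: 0.12 × 0.08 = 0.0096
  S4: 0.37 × 0.136 = 0.05032
  S2: 0.05 × 0.0675 = 0.003375
Total = 0.147805.
P(S1 | evidence) = 0.0096 / 0.147805 ≈ 0.0650.

0.0650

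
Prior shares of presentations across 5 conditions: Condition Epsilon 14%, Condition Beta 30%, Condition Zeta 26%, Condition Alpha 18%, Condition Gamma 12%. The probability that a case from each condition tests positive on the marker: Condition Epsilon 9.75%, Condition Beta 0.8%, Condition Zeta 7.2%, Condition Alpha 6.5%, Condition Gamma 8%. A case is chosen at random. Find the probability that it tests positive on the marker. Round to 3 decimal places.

0.056

Prior × likelihood for each hypothesis:
  Condition Epsilon: 0.14 × 0.0975 = 0.01365
  Condition Beta: 0.3 × 0.008 = 0.0024
  Condition Zeta: 0.26 × 0.072 = 0.01872
  Condition Alpha: 0.18 × 0.065 = 0.0117
  Condition Gamma: 0.12 × 0.08 = 0.0096
P(marker-positive) = 0.01365 + 0.0024 + 0.01872 + 0.0117 + 0.0096 = 0.05607 → 0.056.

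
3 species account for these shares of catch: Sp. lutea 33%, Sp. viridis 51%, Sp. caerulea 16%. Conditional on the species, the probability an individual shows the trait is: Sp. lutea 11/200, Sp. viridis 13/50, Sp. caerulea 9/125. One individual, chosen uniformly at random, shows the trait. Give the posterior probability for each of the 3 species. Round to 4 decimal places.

Prior × likelihood for each hypothesis:
  Sp. lutea: 0.33 × 0.055 = 0.01815
  Sp. viridis: 0.51 × 0.26 = 0.1326
  Sp. caerulea: 0.16 × 0.072 = 0.01152
Sum = 0.16227.
P(Sp. lutea | trait) = 0.01815/0.16227 ≈ 0.1119
P(Sp. viridis | trait) = 0.1326/0.16227 ≈ 0.8172
P(Sp. caerulea | trait) = 0.01152/0.16227 ≈ 0.0710

Sp. lutea 0.1119, Sp. viridis 0.8172, Sp. caerulea 0.0710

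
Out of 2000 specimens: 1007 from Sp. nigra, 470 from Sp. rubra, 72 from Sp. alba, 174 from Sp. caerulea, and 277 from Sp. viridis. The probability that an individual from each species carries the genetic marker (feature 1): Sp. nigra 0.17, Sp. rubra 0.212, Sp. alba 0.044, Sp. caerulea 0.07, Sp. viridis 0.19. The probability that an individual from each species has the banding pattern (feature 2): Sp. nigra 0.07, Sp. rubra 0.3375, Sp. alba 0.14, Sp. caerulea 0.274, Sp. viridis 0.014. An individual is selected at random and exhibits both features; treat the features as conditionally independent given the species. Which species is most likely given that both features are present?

Sp. rubra

Prior × likelihood for each hypothesis:
  Sp. nigra: 0.5035 × 0.17 × 0.07 = 0.00599165
  Sp. rubra: 0.235 × 0.212 × 0.3375 = 0.01681425
  Sp. alba: 0.036 × 0.044 × 0.14 = 0.00022176
  Sp. caerulea: 0.087 × 0.07 × 0.274 = 0.00166866
  Sp. viridis: 0.1385 × 0.19 × 0.014 = 0.00036841
Normalizing constant = 0.02506473.
Largest term belongs to Sp. rubra, so Sp. rubra is most probable.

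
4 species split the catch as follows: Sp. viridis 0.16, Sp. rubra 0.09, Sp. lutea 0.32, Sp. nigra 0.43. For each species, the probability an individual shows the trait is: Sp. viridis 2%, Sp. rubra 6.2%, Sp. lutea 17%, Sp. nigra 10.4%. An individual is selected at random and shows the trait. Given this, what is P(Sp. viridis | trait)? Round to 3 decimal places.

Compute prior × likelihood for every hypothesis:
  Sp. viridis: 0.16 × 0.02 = 0.0032
  Sp. rubra: 0.09 × 0.062 = 0.00558
  Sp. lutea: 0.32 × 0.17 = 0.0544
  Sp. nigra: 0.43 × 0.104 = 0.04472
Normalizing constant = 0.1079.
P(Sp. viridis | evidence) = 0.0032 / 0.1079 ≈ 0.030.

0.030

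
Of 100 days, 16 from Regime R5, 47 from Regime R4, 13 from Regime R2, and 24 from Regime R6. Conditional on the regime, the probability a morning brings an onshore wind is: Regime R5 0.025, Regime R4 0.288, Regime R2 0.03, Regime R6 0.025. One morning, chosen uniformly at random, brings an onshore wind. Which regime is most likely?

Unnormalized posteriors (prior × likelihood):
  Regime R5: 0.16 × 0.025 = 0.004
  Regime R4: 0.47 × 0.288 = 0.13536
  Regime R2: 0.13 × 0.03 = 0.0039
  Regime R6: 0.24 × 0.025 = 0.006
Sum = 0.14926.
Largest term belongs to Regime R4, so Regime R4 is most probable.

Regime R4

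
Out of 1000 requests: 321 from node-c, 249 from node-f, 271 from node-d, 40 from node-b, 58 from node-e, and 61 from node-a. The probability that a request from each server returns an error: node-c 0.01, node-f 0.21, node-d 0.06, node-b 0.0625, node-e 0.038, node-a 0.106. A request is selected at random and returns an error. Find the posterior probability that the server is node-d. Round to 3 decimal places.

0.196

Prior × likelihood for each hypothesis:
  node-c: 0.321 × 0.01 = 0.00321
  node-f: 0.249 × 0.21 = 0.05229
  node-d: 0.271 × 0.06 = 0.01626
  node-b: 0.04 × 0.0625 = 0.0025
  node-e: 0.058 × 0.038 = 0.002204
  node-a: 0.061 × 0.106 = 0.006466
Normalizing constant = 0.08293.
P(node-d | evidence) = 0.01626 / 0.08293 ≈ 0.196.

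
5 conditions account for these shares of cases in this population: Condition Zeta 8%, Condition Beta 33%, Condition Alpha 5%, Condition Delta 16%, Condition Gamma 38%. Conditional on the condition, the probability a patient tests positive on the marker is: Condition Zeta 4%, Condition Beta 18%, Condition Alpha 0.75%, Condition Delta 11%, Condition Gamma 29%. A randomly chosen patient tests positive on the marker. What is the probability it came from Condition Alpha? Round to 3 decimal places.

0.002

Compute prior × likelihood for every hypothesis:
  Condition Zeta: 0.08 × 0.04 = 0.0032
  Condition Beta: 0.33 × 0.18 = 0.0594
  Condition Alpha: 0.05 × 0.0075 = 0.000375
  Condition Delta: 0.16 × 0.11 = 0.0176
  Condition Gamma: 0.38 × 0.29 = 0.1102
Total = 0.190775.
P(Condition Alpha | evidence) = 0.000375 / 0.190775 ≈ 0.002.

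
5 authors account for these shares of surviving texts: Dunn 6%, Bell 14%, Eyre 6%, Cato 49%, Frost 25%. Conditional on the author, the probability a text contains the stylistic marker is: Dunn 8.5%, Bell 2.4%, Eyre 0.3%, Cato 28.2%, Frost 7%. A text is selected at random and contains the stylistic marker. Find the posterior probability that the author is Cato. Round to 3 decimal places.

0.841

Unnormalized posteriors (prior × likelihood):
  Dunn: 0.06 × 0.085 = 0.0051
  Bell: 0.14 × 0.024 = 0.00336
  Eyre: 0.06 × 0.003 = 0.00018
  Cato: 0.49 × 0.282 = 0.13818
  Frost: 0.25 × 0.07 = 0.0175
Sum = 0.16432.
P(Cato | evidence) = 0.13818 / 0.16432 ≈ 0.841.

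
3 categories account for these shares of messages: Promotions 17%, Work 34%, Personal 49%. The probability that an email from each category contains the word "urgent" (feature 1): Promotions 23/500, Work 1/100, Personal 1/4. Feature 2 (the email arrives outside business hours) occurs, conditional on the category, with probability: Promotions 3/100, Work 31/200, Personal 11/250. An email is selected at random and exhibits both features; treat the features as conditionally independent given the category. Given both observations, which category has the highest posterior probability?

Personal

By Bayes' rule, posterior ∝ prior × likelihood:
  Promotions: 0.17 × 0.046 × 0.03 = 0.0002346
  Work: 0.34 × 0.01 × 0.155 = 0.000527
  Personal: 0.49 × 0.25 × 0.044 = 0.00539
Normalizing constant = 0.0061516.
Largest term belongs to Personal, so Personal is most probable.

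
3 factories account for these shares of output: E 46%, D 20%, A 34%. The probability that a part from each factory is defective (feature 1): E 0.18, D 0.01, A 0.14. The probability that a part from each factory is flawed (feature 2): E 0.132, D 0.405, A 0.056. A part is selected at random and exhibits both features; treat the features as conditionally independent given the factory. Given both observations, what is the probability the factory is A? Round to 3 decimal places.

0.185

Prior × likelihood for each hypothesis:
  E: 0.46 × 0.18 × 0.132 = 0.0109296
  D: 0.2 × 0.01 × 0.405 = 0.00081
  A: 0.34 × 0.14 × 0.056 = 0.0026656
Normalizing constant = 0.0144052.
P(A | evidence) = 0.0026656 / 0.0144052 ≈ 0.185.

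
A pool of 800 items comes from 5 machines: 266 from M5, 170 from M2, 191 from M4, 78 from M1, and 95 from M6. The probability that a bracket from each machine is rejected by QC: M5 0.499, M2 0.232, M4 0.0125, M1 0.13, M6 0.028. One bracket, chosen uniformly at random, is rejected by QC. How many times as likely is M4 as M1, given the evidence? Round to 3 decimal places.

0.235

Compute prior × likelihood for every hypothesis:
  M5: 0.3325 × 0.499 = 0.1659175
  M2: 0.2125 × 0.232 = 0.0493
  M4: 0.23875 × 0.0125 = 0.002984375
  M1: 0.0975 × 0.13 = 0.012675
  M6: 0.11875 × 0.028 = 0.003325
Total = 0.234201875.
The ratio is 0.002984375 / 0.012675 (the normalizer cancels) = 0.235.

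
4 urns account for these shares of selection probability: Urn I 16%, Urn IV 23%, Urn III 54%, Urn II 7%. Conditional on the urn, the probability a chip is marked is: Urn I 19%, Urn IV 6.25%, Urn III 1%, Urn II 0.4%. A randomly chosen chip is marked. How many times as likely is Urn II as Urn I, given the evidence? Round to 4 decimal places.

Compute prior × likelihood for every hypothesis:
  Urn I: 0.16 × 0.19 = 0.0304
  Urn IV: 0.23 × 0.0625 = 0.014375
  Urn III: 0.54 × 0.01 = 0.0054
  Urn II: 0.07 × 0.004 = 0.00028
Sum = 0.050455.
The ratio is 0.00028 / 0.0304 (the normalizer cancels) = 0.0092.

0.0092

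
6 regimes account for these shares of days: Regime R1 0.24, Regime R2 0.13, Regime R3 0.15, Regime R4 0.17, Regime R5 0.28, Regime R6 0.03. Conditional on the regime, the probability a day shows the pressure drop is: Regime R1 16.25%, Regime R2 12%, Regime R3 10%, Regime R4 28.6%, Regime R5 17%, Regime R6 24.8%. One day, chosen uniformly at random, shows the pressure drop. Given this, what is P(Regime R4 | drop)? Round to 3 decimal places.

0.281

Compute prior × likelihood for every hypothesis:
  Regime R1: 0.24 × 0.1625 = 0.039
  Regime R2: 0.13 × 0.12 = 0.0156
  Regime R3: 0.15 × 0.1 = 0.015
  Regime R4: 0.17 × 0.286 = 0.04862
  Regime R5: 0.28 × 0.17 = 0.0476
  Regime R6: 0.03 × 0.248 = 0.00744
Normalizing constant = 0.17326.
P(Regime R4 | evidence) = 0.04862 / 0.17326 ≈ 0.281.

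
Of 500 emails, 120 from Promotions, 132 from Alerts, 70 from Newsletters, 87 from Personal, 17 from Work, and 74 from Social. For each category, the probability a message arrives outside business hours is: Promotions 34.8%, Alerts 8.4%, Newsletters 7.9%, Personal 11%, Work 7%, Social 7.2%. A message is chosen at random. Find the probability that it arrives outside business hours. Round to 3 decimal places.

By Bayes' rule, posterior ∝ prior × likelihood:
  Promotions: 0.24 × 0.348 = 0.08352
  Alerts: 0.264 × 0.084 = 0.022176
  Newsletters: 0.14 × 0.079 = 0.01106
  Personal: 0.174 × 0.11 = 0.01914
  Work: 0.034 × 0.07 = 0.00238
  Social: 0.148 × 0.072 = 0.010656
P(off-hours) = 0.08352 + 0.022176 + 0.01106 + 0.01914 + 0.00238 + 0.010656 = 0.148932 → 0.149.

0.149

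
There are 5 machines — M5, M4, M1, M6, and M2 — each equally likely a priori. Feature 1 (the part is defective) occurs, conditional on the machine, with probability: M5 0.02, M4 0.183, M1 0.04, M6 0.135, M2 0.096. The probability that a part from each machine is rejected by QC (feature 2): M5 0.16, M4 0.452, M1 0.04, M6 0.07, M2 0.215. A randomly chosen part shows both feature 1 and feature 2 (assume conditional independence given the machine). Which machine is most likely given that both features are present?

With a uniform prior (1/5 each), posterior ∝ likelihood:
  M5: 0.02 × 0.16 = 0.0032
  M4: 0.183 × 0.452 = 0.082716
  M1: 0.04 × 0.04 = 0.0016
  M6: 0.135 × 0.07 = 0.00945
  M2: 0.096 × 0.215 = 0.02064
Sum = 0.117606.
Largest term belongs to M4, so M4 is most probable.

M4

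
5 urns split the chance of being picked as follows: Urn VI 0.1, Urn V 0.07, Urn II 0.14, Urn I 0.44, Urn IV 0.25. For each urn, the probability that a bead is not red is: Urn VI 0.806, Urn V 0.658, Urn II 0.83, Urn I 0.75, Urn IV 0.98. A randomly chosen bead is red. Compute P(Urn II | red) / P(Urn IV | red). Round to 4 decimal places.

4.7600

Taking complements, P(red | each) = Urn VI 0.194, Urn V 0.342, Urn II 0.17, Urn I 0.25, Urn IV 0.02.
Prior × likelihood for each hypothesis:
  Urn VI: 0.1 × 0.194 = 0.0194
  Urn V: 0.07 × 0.342 = 0.02394
  Urn II: 0.14 × 0.17 = 0.0238
  Urn I: 0.44 × 0.25 = 0.11
  Urn IV: 0.25 × 0.02 = 0.005
Normalizing constant = 0.18214.
The ratio is 0.0238 / 0.005 (the normalizer cancels) = 4.7600.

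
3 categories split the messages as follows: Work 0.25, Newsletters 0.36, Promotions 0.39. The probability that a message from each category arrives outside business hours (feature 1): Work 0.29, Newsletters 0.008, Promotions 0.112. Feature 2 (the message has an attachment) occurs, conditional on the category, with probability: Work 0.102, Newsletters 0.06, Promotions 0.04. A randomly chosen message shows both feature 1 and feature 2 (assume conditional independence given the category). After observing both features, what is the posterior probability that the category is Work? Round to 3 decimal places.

Compute prior × likelihood for every hypothesis:
  Work: 0.25 × 0.29 × 0.102 = 0.007395
  Newsletters: 0.36 × 0.008 × 0.06 = 0.0001728
  Promotions: 0.39 × 0.112 × 0.04 = 0.0017472
Sum = 0.009315.
P(Work | evidence) = 0.007395 / 0.009315 ≈ 0.794.

0.794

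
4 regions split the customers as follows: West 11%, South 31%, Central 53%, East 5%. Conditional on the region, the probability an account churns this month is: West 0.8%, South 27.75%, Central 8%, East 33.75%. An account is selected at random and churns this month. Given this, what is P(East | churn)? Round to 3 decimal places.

0.115

Prior × likelihood for each hypothesis:
  West: 0.11 × 0.008 = 0.00088
  South: 0.31 × 0.2775 = 0.086025
  Central: 0.53 × 0.08 = 0.0424
  East: 0.05 × 0.3375 = 0.016875
Sum = 0.14618.
P(East | evidence) = 0.016875 / 0.14618 ≈ 0.115.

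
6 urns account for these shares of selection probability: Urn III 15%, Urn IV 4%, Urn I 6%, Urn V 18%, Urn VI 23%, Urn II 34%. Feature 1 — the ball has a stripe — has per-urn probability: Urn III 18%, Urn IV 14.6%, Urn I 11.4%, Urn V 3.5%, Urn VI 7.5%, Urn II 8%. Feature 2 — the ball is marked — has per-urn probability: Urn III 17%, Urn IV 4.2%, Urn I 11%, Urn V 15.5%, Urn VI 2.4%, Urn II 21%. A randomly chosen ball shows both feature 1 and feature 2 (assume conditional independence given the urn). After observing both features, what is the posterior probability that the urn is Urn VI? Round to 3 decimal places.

0.033

Prior × likelihood for each hypothesis:
  Urn III: 0.15 × 0.18 × 0.17 = 0.00459
  Urn IV: 0.04 × 0.146 × 0.042 = 0.00024528
  Urn I: 0.06 × 0.114 × 0.11 = 0.0007524
  Urn V: 0.18 × 0.035 × 0.155 = 0.0009765
  Urn VI: 0.23 × 0.075 × 0.024 = 0.000414
  Urn II: 0.34 × 0.08 × 0.21 = 0.005712
Normalizing constant = 0.01269018.
P(Urn VI | evidence) = 0.000414 / 0.01269018 ≈ 0.033.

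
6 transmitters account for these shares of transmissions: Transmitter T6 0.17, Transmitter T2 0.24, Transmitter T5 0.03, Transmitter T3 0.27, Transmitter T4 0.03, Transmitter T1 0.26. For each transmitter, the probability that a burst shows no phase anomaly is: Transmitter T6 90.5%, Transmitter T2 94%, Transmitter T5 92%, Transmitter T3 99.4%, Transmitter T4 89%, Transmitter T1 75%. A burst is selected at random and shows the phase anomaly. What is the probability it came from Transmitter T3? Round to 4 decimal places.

0.0157

Taking complements, P(anomaly | each) = Transmitter T6 0.095, Transmitter T2 0.06, Transmitter T5 0.08, Transmitter T3 0.006, Transmitter T4 0.11, Transmitter T1 0.25.
Unnormalized posteriors (prior × likelihood):
  Transmitter T6: 0.17 × 0.095 = 0.01615
  Transmitter T2: 0.24 × 0.06 = 0.0144
  Transmitter T5: 0.03 × 0.08 = 0.0024
  Transmitter T3: 0.27 × 0.006 = 0.00162
  Transmitter T4: 0.03 × 0.11 = 0.0033
  Transmitter T1: 0.26 × 0.25 = 0.065
Total = 0.10287.
P(Transmitter T3 | evidence) = 0.00162 / 0.10287 ≈ 0.0157.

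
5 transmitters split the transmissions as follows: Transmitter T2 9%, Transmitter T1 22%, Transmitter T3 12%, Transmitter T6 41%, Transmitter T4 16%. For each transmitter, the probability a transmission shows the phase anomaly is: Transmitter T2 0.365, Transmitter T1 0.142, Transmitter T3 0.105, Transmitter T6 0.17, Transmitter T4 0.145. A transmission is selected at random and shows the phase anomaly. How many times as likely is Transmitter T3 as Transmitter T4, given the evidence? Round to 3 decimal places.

By Bayes' rule, posterior ∝ prior × likelihood:
  Transmitter T2: 0.09 × 0.365 = 0.03285
  Transmitter T1: 0.22 × 0.142 = 0.03124
  Transmitter T3: 0.12 × 0.105 = 0.0126
  Transmitter T6: 0.41 × 0.17 = 0.0697
  Transmitter T4: 0.16 × 0.145 = 0.0232
Normalizing constant = 0.16959.
The ratio is 0.0126 / 0.0232 (the normalizer cancels) = 0.543.

0.543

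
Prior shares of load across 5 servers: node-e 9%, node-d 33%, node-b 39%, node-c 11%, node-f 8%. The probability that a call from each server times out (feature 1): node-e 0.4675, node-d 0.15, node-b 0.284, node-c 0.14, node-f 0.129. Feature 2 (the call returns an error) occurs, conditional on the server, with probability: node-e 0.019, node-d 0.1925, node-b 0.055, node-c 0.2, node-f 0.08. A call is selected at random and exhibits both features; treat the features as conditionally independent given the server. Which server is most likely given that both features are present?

node-d

Prior × likelihood for each hypothesis:
  node-e: 0.09 × 0.4675 × 0.019 = 0.000799425
  node-d: 0.33 × 0.15 × 0.1925 = 0.00952875
  node-b: 0.39 × 0.284 × 0.055 = 0.0060918
  node-c: 0.11 × 0.14 × 0.2 = 0.00308
  node-f: 0.08 × 0.129 × 0.08 = 0.0008256
Sum = 0.020325575.
Largest term belongs to node-d, so node-d is most probable.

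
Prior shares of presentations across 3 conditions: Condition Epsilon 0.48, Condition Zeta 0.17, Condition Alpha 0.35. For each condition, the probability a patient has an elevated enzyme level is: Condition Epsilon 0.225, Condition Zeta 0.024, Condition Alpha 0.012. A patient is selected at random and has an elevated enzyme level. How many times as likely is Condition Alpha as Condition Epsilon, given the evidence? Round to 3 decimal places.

Prior × likelihood for each hypothesis:
  Condition Epsilon: 0.48 × 0.225 = 0.108
  Condition Zeta: 0.17 × 0.024 = 0.00408
  Condition Alpha: 0.35 × 0.012 = 0.0042
Sum = 0.11628.
The ratio is 0.0042 / 0.108 (the normalizer cancels) = 0.039.

0.039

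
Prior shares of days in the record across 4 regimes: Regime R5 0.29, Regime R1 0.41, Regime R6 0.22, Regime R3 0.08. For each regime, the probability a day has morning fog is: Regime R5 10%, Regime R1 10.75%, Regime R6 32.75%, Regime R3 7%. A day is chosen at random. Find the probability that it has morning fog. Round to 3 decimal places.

Compute prior × likelihood for every hypothesis:
  Regime R5: 0.29 × 0.1 = 0.029
  Regime R1: 0.41 × 0.1075 = 0.044075
  Regime R6: 0.22 × 0.3275 = 0.07205
  Regime R3: 0.08 × 0.07 = 0.0056
P(fog) = 0.029 + 0.044075 + 0.07205 + 0.0056 = 0.150725 → 0.151.

0.151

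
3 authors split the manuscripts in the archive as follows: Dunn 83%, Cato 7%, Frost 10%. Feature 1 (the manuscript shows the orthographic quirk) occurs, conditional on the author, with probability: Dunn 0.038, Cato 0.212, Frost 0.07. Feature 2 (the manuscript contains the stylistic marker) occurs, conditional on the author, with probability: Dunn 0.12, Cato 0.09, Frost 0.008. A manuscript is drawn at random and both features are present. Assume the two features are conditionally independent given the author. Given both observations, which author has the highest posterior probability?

By Bayes' rule, posterior ∝ prior × likelihood:
  Dunn: 0.83 × 0.038 × 0.12 = 0.0037848
  Cato: 0.07 × 0.212 × 0.09 = 0.0013356
  Frost: 0.1 × 0.07 × 0.008 = 0.000056
Normalizing constant = 0.0051764.
Largest term belongs to Dunn, so Dunn is most probable.

Dunn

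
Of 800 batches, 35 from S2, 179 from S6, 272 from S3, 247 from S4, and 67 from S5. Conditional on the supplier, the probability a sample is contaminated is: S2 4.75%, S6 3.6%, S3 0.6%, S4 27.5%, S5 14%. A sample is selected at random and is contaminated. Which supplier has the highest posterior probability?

Unnormalized posteriors (prior × likelihood):
  S2: 0.04375 × 0.0475 = 0.002078125
  S6: 0.22375 × 0.036 = 0.008055
  S3: 0.34 × 0.006 = 0.00204
  S4: 0.30875 × 0.275 = 0.08490625
  S5: 0.08375 × 0.14 = 0.011725
Sum = 0.108804375.
Largest term belongs to S4, so S4 is most probable.

S4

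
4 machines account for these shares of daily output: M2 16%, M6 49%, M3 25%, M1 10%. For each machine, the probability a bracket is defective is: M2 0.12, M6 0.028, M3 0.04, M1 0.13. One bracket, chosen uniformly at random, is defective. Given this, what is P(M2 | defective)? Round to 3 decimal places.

0.343

Prior × likelihood for each hypothesis:
  M2: 0.16 × 0.12 = 0.0192
  M6: 0.49 × 0.028 = 0.01372
  M3: 0.25 × 0.04 = 0.01
  M1: 0.1 × 0.13 = 0.013
Total = 0.05592.
P(M2 | evidence) = 0.0192 / 0.05592 ≈ 0.343.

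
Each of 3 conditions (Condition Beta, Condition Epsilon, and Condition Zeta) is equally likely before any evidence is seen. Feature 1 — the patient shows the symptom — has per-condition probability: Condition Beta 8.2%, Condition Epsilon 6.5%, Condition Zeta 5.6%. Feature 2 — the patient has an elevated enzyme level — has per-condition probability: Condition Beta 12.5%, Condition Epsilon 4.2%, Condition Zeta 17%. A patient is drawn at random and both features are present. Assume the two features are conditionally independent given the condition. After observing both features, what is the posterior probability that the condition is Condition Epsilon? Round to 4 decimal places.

0.1213

Since the prior is uniform, the posterior is proportional to the likelihood:
  Condition Beta: 0.082 × 0.125 = 0.01025
  Condition Epsilon: 0.065 × 0.042 = 0.00273
  Condition Zeta: 0.056 × 0.17 = 0.00952
Normalizing constant = 0.0225.
P(Condition Epsilon | evidence) = 0.00273 / 0.0225 ≈ 0.1213.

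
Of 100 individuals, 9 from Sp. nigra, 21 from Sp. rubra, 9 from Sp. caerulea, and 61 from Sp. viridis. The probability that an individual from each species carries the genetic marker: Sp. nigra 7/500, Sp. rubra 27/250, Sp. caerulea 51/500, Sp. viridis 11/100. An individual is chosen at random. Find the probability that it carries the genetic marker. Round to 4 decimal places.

0.1002

Unnormalized posteriors (prior × likelihood):
  Sp. nigra: 0.09 × 0.014 = 0.00126
  Sp. rubra: 0.21 × 0.108 = 0.02268
  Sp. caerulea: 0.09 × 0.102 = 0.00918
  Sp. viridis: 0.61 × 0.11 = 0.0671
P(marker) = 0.00126 + 0.02268 + 0.00918 + 0.0671 = 0.10022 → 0.1002.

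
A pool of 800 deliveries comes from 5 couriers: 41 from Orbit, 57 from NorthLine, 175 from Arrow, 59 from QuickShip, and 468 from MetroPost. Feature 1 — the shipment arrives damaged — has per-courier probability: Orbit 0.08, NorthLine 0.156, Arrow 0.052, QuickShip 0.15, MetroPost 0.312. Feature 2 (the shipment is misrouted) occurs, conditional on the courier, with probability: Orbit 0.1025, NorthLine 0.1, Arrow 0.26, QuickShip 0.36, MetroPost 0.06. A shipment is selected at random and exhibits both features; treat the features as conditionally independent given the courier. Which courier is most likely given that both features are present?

MetroPost

Prior × likelihood for each hypothesis:
  Orbit: 0.05125 × 0.08 × 0.1025 = 0.00042025
  NorthLine: 0.07125 × 0.156 × 0.1 = 0.0011115
  Arrow: 0.21875 × 0.052 × 0.26 = 0.0029575
  QuickShip: 0.07375 × 0.15 × 0.36 = 0.0039825
  MetroPost: 0.585 × 0.312 × 0.06 = 0.0109512
Normalizing constant = 0.01942295.
Largest term belongs to MetroPost, so MetroPost is most probable.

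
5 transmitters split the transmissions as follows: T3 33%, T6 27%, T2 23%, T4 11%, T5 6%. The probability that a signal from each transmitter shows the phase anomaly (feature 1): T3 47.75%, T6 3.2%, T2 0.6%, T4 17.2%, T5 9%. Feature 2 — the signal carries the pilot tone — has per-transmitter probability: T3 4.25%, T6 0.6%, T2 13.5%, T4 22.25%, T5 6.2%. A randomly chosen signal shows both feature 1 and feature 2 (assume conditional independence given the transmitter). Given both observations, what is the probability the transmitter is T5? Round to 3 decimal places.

0.029

Compute prior × likelihood for every hypothesis:
  T3: 0.33 × 0.4775 × 0.0425 = 0.0066969375
  T6: 0.27 × 0.032 × 0.006 = 0.00005184
  T2: 0.23 × 0.006 × 0.135 = 0.0001863
  T4: 0.11 × 0.172 × 0.2225 = 0.0042097
  T5: 0.06 × 0.09 × 0.062 = 0.0003348
Sum = 0.0114795775.
P(T5 | evidence) = 0.0003348 / 0.0114795775 ≈ 0.029.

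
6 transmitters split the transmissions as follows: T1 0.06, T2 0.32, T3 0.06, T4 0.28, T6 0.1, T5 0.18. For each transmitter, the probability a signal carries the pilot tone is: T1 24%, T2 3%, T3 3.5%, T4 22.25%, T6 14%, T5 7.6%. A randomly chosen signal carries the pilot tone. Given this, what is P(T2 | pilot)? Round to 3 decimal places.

0.083

Unnormalized posteriors (prior × likelihood):
  T1: 0.06 × 0.24 = 0.0144
  T2: 0.32 × 0.03 = 0.0096
  T3: 0.06 × 0.035 = 0.0021
  T4: 0.28 × 0.2225 = 0.0623
  T6: 0.1 × 0.14 = 0.014
  T5: 0.18 × 0.076 = 0.01368
Sum = 0.11608.
P(T2 | evidence) = 0.0096 / 0.11608 ≈ 0.083.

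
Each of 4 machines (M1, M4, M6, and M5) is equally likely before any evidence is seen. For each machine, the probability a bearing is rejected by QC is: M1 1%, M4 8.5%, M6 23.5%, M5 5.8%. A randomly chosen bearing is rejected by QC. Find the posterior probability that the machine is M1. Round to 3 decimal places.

With a uniform prior (1/4 each), posterior ∝ likelihood:
  M1: 0.01
  M4: 0.085
  M6: 0.235
  M5: 0.058
Total = 0.388.
P(M1 | evidence) = 0.01 / 0.388 ≈ 0.026.

0.026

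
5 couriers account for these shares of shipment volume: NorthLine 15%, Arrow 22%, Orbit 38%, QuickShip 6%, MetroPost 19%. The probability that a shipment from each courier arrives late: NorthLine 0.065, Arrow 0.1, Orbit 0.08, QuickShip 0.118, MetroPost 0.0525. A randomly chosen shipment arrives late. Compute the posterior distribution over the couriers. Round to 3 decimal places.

Prior × likelihood for each hypothesis:
  NorthLine: 0.15 × 0.065 = 0.00975
  Arrow: 0.22 × 0.1 = 0.022
  Orbit: 0.38 × 0.08 = 0.0304
  QuickShip: 0.06 × 0.118 = 0.00708
  MetroPost: 0.19 × 0.0525 = 0.009975
Total = 0.079205.
P(NorthLine | late) = 0.00975/0.079205 ≈ 0.123
P(Arrow | late) = 0.022/0.079205 ≈ 0.278
P(Orbit | late) = 0.0304/0.079205 ≈ 0.384
P(QuickShip | late) = 0.00708/0.079205 ≈ 0.089
P(MetroPost | late) = 0.009975/0.079205 ≈ 0.126
(Check: 0.123+0.278+0.384+0.089+0.126 = 1.000.)

NorthLine 0.123, Arrow 0.278, Orbit 0.384, QuickShip 0.089, MetroPost 0.126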